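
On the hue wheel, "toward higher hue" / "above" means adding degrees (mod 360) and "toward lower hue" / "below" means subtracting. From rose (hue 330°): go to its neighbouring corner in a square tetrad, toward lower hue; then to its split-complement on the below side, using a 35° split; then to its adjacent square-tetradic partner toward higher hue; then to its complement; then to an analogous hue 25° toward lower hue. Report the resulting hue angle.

270°

330 − 90 = 240°   (square ↓)
240 + 145 = 385 → 385 − 360 = 25°   (split-comp 35° ↓)
25 + 90 = 115°   (square ↑)
115 + 180 = 295°   (complement)
295 − 25 = 270°   (analog 25° ↓)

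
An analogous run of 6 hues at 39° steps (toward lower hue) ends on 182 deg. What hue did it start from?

5 steps of 39° (toward lower hue) give a net shift of −195°.
Start = end − shift: 182 + 195 = 377 → 377 − 360 = 17°

17°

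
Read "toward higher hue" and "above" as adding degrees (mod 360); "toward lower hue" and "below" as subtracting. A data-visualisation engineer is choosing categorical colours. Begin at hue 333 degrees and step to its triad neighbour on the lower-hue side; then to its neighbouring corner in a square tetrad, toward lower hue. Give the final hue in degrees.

−120° (triadic ↓): 333 − 120 = 213°
−90° (square ↓): 213 − 90 = 123°

123°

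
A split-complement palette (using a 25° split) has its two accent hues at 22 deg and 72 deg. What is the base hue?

The accents sit 25° either side of the complement, so the complement is their short-arc midpoint on the wheel.
Short-arc midpoint of 22° and 72°: 47°.
Base is 180° from the complement: 47 − 180 = -133 → -133 + 360 = 227°

227°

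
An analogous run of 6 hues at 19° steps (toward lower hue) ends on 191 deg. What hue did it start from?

5 steps of 19° (toward lower hue) give a net shift of −95°.
Start = end − shift: 191 + 95 = 286°

286°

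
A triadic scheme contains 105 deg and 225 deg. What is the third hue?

345°

A triad spaces three hues 120° apart.
The full set is {105°, 225°, 345°}.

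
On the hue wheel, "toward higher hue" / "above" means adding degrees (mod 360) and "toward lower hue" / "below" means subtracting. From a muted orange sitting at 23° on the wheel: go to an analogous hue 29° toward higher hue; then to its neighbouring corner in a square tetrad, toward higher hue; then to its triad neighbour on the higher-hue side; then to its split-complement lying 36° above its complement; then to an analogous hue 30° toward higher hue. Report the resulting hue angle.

23 + 29 = 52°   (analog 29° ↑)
52 + 90 = 142°   (square ↑)
142 + 120 = 262°   (triadic ↑)
262 + 216 = 478 → 478 − 360 = 118°   (split-comp 36° ↑)
118 + 30 = 148°   (analog 30° ↑)

148°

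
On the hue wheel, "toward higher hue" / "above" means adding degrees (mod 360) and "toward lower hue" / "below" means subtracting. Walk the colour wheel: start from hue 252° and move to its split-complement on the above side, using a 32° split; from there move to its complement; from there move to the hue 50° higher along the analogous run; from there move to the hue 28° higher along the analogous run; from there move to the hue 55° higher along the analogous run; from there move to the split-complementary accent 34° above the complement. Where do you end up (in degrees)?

+212° (split-comp 32° ↑): 252 + 212 = 464 → 464 − 360 = 104°
+180° (complement): 104 + 180 = 284°
+50° (analog 50° ↑): 284 + 50 = 334°
+28° (analog 28° ↑): 334 + 28 = 362 → 362 − 360 = 2°
+55° (analog 55° ↑): 2 + 55 = 57°
+214° (split-comp 34° ↑): 57 + 214 = 271°

271°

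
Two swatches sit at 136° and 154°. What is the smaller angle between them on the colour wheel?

|136 − 154| = 18.
18 ≤ 180, so the shorter arc is 18°.

18°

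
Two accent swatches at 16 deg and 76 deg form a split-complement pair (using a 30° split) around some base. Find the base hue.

The accents sit 30° either side of the complement, so the complement is their short-arc midpoint on the wheel.
Short-arc midpoint of 16° and 76°: 46°.
Base is 180° from the complement: 46 − 180 = -134 → -134 + 360 = 226°

226°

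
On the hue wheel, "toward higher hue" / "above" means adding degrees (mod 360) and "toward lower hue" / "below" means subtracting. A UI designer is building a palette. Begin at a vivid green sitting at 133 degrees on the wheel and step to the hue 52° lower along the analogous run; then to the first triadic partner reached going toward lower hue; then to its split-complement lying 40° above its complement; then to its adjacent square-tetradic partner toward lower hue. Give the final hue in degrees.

−52° (analog 52° ↓): 133 − 52 = 81°
−120° (triadic ↓): 81 − 120 = -39 → -39 + 360 = 321°
+220° (split-comp 40° ↑): 321 + 220 = 541 → 541 − 360 = 181°
−90° (square ↓): 181 − 90 = 91°

91°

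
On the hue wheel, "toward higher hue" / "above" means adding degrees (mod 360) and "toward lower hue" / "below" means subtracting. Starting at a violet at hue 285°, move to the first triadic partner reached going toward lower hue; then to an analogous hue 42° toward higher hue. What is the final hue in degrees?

207°

−120° (triadic ↓): 285 − 120 = 165°
+42° (analog 42° ↑): 165 + 42 = 207°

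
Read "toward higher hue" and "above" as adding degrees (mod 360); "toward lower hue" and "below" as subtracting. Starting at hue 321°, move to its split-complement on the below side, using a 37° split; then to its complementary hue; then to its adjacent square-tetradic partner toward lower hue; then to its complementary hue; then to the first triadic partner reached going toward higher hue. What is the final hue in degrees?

321 + 143 = 464 → 464 − 360 = 104°   (split-comp 37° ↓)
104 + 180 = 284°   (complement)
284 − 90 = 194°   (square ↓)
194 + 180 = 374 → 374 − 360 = 14°   (complement)
14 + 120 = 134°   (triadic ↑)

134°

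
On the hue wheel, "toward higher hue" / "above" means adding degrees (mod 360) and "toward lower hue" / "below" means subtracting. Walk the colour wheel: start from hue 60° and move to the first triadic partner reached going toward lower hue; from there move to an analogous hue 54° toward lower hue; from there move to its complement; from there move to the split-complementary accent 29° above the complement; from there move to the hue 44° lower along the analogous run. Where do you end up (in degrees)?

triadic ↓ −120°: 60 − 120 = -60 → -60 + 360 = 300°
analog 54° ↓ −54°: 300 − 54 = 246°
complement +180°: 246 + 180 = 426 → 426 − 360 = 66°
split-comp 29° ↑ +209°: 66 + 209 = 275°
analog 44° ↓ −44°: 275 − 44 = 231°

231°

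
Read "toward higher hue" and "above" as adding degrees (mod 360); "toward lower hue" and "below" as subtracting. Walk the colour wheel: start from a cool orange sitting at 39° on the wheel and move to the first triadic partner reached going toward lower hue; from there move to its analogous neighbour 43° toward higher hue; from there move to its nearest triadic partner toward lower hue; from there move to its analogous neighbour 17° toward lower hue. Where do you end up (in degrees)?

185°

39 − 120 = -81 → -81 + 360 = 279°   (triadic ↓)
279 + 43 = 322°   (analog 43° ↑)
322 − 120 = 202°   (triadic ↓)
202 − 17 = 185°   (analog 17° ↓)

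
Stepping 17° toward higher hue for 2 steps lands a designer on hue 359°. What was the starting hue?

2 steps of 17° (toward higher hue) give a net shift of +34°.
Start = end − shift: 359 − 34 = 325°

325°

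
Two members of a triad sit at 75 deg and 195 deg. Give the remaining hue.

315°

A triad spaces three hues 120° apart.
The full set is {75°, 195°, 315°}.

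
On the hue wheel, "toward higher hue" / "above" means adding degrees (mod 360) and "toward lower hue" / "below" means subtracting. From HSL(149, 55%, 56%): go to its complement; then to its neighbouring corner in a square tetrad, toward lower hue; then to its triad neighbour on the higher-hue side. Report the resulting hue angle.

+180° (complement): 149 + 180 = 329°
−90° (square ↓): 329 − 90 = 239°
+120° (triadic ↑): 239 + 120 = 359°

359°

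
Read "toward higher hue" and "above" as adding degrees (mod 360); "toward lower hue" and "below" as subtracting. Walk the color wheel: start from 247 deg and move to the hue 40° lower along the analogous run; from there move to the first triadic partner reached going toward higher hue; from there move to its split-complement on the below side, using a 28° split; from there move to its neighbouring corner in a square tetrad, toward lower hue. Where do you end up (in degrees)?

247 − 40 = 207°   (analog 40° ↓)
207 + 120 = 327°   (triadic ↑)
327 + 152 = 479 → 479 − 360 = 119°   (split-comp 28° ↓)
119 − 90 = 29°   (square ↓)

29°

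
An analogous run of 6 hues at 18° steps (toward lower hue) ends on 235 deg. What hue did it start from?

5 steps of 18° (toward lower hue) give a net shift of −90°.
Start = end − shift: 235 + 90 = 325°

325°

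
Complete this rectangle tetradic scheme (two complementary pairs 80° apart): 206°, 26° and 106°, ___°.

286°

A rectangular tetradic uses two complementary pairs 80° apart: offsets 0°, 80°, 180°, 260°.
Among {26°, 106°, 206°}, 26° and 206° are a 180° pair.
The remaining hue 106° needs its own complement: 106 + 180 = 286°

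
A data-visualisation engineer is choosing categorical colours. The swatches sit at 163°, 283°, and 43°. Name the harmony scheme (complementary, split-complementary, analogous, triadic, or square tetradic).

Sort the hues: 43°, 163°, 283°.
Successive gaps around the wheel: 120°, 120°, 120°.
Three hues equally spaced 120° apart form a triad.

triadic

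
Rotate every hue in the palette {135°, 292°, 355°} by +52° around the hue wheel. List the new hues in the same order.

187°, 344°, 47°

135 + 52 = 187°
292 + 52 = 344°
355 + 52 = 407 → 407 − 360 = 47°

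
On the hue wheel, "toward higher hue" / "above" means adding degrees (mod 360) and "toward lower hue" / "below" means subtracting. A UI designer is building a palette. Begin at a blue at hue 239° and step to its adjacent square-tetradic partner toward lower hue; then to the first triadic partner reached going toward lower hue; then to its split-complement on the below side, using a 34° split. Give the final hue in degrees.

239 − 90 = 149°   (square ↓)
149 − 120 = 29°   (triadic ↓)
29 + 146 = 175°   (split-comp 34° ↓)

175°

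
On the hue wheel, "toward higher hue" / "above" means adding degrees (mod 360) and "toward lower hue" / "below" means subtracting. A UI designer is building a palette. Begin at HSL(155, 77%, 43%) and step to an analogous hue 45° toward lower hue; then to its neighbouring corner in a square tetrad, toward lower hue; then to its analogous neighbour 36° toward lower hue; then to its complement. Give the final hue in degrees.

−45° (analog 45° ↓): 155 − 45 = 110°
−90° (square ↓): 110 − 90 = 20°
−36° (analog 36° ↓): 20 − 36 = -16 → -16 + 360 = 344°
+180° (complement): 344 + 180 = 524 → 524 − 360 = 164°

164°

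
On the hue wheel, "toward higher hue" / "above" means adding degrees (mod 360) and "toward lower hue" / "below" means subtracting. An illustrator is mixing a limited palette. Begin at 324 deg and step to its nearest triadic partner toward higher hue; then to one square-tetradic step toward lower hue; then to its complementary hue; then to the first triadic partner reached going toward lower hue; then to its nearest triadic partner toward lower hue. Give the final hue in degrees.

294°

+120° (triadic ↑): 324 + 120 = 444 → 444 − 360 = 84°
−90° (square ↓): 84 − 90 = -6 → -6 + 360 = 354°
+180° (complement): 354 + 180 = 534 → 534 − 360 = 174°
−120° (triadic ↓): 174 − 120 = 54°
−120° (triadic ↓): 54 − 120 = -66 → -66 + 360 = 294°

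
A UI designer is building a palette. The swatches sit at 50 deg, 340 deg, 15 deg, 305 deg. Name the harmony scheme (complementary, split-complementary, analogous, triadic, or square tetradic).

Sort the hues: 15°, 50°, 305°, 340°.
Successive gaps around the wheel: 35°, 255°, 35°, 35°.
A run of hues at equal small steps (35°) with one large closing gap is an analogous group.

analogous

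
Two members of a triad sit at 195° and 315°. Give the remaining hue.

75°

A triad spaces three hues 120° apart.
The full set is {75°, 195°, 315°}.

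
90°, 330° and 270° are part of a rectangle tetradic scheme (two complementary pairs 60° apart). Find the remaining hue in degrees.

150°

A rectangular tetradic uses two complementary pairs 60° apart: offsets 0°, 60°, 180°, 240°.
Among {90°, 270°, 330°}, 90° and 270° are a 180° pair.
The remaining hue 330° needs its own complement: 330 + 180 = 510 → 510 − 360 = 150°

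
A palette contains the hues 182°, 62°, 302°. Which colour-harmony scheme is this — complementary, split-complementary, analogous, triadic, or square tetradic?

triadic

Sort the hues: 62°, 182°, 302°.
Successive gaps around the wheel: 120°, 120°, 120°.
Three hues equally spaced 120° apart form a triad.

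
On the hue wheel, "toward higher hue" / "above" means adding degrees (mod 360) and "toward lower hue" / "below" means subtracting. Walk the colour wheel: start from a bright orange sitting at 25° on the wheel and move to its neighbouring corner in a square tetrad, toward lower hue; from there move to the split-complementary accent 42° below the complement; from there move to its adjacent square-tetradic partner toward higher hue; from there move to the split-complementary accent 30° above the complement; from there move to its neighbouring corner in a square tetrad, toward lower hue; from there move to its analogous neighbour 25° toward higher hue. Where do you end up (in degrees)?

−90° (square ↓): 25 − 90 = -65 → -65 + 360 = 295°
+138° (split-comp 42° ↓): 295 + 138 = 433 → 433 − 360 = 73°
+90° (square ↑): 73 + 90 = 163°
+210° (split-comp 30° ↑): 163 + 210 = 373 → 373 − 360 = 13°
−90° (square ↓): 13 − 90 = -77 → -77 + 360 = 283°
+25° (analog 25° ↑): 283 + 25 = 308°

308°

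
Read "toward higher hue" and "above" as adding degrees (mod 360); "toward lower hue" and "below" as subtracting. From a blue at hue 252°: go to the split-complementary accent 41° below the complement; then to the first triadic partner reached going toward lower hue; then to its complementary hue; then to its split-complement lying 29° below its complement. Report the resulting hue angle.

242°

+139° (split-comp 41° ↓): 252 + 139 = 391 → 391 − 360 = 31°
−120° (triadic ↓): 31 − 120 = -89 → -89 + 360 = 271°
+180° (complement): 271 + 180 = 451 → 451 − 360 = 91°
+151° (split-comp 29° ↓): 91 + 151 = 242°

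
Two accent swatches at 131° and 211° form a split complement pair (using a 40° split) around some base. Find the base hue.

The accents sit 40° either side of the complement, so the complement is their short-arc midpoint on the wheel.
Short-arc midpoint of 131° and 211°: 171°.
Base is 180° from the complement: 171 − 180 = -9 → -9 + 360 = 351°

351°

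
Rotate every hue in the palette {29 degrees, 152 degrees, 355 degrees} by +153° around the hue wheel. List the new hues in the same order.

29 + 153 = 182°
152 + 153 = 305°
355 + 153 = 508 → 508 − 360 = 148°

182°, 305°, 148°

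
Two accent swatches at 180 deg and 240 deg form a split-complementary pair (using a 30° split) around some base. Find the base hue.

30°

The accents sit 30° either side of the complement, so the complement is their short-arc midpoint on the wheel.
Short-arc midpoint of 180° and 240°: 210°.
Base is 180° from the complement: 210 − 180 = 30°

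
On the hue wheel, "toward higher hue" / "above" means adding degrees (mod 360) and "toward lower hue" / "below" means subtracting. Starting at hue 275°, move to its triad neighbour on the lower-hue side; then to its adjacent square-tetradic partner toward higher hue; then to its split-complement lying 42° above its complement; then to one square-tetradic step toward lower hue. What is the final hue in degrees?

17°

triadic ↓ −120°: 275 − 120 = 155°
square ↑ +90°: 155 + 90 = 245°
split-comp 42° ↑ +222°: 245 + 222 = 467 → 467 − 360 = 107°
square ↓ −90°: 107 − 90 = 17°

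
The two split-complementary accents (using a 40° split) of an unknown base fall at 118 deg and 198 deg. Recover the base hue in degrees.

338°

The accents sit 40° either side of the complement, so the complement is their short-arc midpoint on the wheel.
Short-arc midpoint of 118° and 198°: 158°.
Base is 180° from the complement: 158 − 180 = -22 → -22 + 360 = 338°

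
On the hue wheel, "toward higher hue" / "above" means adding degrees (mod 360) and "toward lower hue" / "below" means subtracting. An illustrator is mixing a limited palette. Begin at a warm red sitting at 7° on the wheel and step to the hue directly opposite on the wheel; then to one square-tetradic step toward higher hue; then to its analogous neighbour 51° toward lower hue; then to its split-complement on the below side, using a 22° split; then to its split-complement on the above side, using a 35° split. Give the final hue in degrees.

complement +180°: 7 + 180 = 187°
square ↑ +90°: 187 + 90 = 277°
analog 51° ↓ −51°: 277 − 51 = 226°
split-comp 22° ↓ +158°: 226 + 158 = 384 → 384 − 360 = 24°
split-comp 35° ↑ +215°: 24 + 215 = 239°

239°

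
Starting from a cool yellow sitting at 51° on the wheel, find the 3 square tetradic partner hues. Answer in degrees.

51 + 90 = 141°
51 + 180 = 231°
51 + 270 = 321°

141°, 231°, and 321°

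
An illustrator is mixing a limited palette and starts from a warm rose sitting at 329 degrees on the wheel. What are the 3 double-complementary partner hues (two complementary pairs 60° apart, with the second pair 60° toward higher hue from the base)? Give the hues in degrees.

A rectangular tetradic uses two complementary pairs 60° apart: offsets 0°, 60°, 180°, 240°.
329 + 60 = 389 → 389 − 360 = 29°
329 + 180 = 509 → 509 − 360 = 149°
329 + 240 = 569 → 569 − 360 = 209°

29°, 149° and 209°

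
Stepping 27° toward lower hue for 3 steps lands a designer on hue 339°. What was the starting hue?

60°

3 steps of 27° (toward lower hue) give a net shift of −81°.
Start = end − shift: 339 + 81 = 420 → 420 − 360 = 60°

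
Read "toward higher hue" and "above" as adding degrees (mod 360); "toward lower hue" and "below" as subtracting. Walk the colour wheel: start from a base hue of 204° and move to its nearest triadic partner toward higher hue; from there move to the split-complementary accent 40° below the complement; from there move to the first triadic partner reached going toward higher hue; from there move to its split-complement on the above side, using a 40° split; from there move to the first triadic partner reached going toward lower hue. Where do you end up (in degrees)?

triadic ↑ +120°: 204 + 120 = 324°
split-comp 40° ↓ +140°: 324 + 140 = 464 → 464 − 360 = 104°
triadic ↑ +120°: 104 + 120 = 224°
split-comp 40° ↑ +220°: 224 + 220 = 444 → 444 − 360 = 84°
triadic ↓ −120°: 84 − 120 = -36 → -36 + 360 = 324°

324°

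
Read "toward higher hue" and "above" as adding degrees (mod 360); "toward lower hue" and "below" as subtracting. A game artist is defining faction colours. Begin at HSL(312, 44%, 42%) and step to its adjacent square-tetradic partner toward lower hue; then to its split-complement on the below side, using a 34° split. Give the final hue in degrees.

312 − 90 = 222°   (square ↓)
222 + 146 = 368 → 368 − 360 = 8°   (split-comp 34° ↓)

8°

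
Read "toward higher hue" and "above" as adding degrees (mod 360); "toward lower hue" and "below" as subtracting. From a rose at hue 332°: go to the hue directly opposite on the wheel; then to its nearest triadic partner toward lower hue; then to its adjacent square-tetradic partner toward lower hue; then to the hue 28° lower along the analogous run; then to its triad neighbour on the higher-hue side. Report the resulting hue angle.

complement +180°: 332 + 180 = 512 → 512 − 360 = 152°
triadic ↓ −120°: 152 − 120 = 32°
square ↓ −90°: 32 − 90 = -58 → -58 + 360 = 302°
analog 28° ↓ −28°: 302 − 28 = 274°
triadic ↑ +120°: 274 + 120 = 394 → 394 − 360 = 34°

34°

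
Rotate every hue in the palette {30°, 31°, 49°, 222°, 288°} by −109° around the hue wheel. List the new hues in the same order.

30 − 109 = -79 → -79 + 360 = 281°
31 − 109 = -78 → -78 + 360 = 282°
49 − 109 = -60 → -60 + 360 = 300°
222 − 109 = 113°
288 − 109 = 179°

281°, 282°, 300°, 113°, 179°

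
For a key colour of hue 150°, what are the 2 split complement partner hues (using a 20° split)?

310° and 350°

Split-complementary hues sit 20° either side of the complement.
Complement of 150°: 150 + 180 = 330°
330 − 20 = 310°
330 + 20 = 350°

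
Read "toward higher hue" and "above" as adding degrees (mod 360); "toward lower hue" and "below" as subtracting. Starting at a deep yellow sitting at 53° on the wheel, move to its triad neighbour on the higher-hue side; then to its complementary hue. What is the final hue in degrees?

53 + 120 = 173°   (triadic ↑)
173 + 180 = 353°   (complement)

353°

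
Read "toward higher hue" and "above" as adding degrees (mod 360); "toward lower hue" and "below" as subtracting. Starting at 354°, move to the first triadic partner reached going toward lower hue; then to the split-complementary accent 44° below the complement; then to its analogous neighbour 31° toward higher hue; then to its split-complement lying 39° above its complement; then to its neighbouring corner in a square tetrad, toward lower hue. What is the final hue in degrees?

170°

354 − 120 = 234°   (triadic ↓)
234 + 136 = 370 → 370 − 360 = 10°   (split-comp 44° ↓)
10 + 31 = 41°   (analog 31° ↑)
41 + 219 = 260°   (split-comp 39° ↑)
260 − 90 = 170°   (square ↓)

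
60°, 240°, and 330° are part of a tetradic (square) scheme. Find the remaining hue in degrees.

A square tetradic scheme places four hues every 90°.
The full set through 60° is {60°, 150°, 240°, 330°}.
Given {60°, 240°, 330°}, the missing hue is 150°.

150°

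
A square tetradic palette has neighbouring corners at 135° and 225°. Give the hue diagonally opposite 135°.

A square tetradic scheme places four hues 90° apart; opposite corners are 180° apart.
135 + 180 = 315°

315°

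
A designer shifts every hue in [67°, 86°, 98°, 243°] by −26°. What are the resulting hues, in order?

41°, 60°, 72°, 217°

67 − 26 = 41°
86 − 26 = 60°
98 − 26 = 72°
243 − 26 = 217°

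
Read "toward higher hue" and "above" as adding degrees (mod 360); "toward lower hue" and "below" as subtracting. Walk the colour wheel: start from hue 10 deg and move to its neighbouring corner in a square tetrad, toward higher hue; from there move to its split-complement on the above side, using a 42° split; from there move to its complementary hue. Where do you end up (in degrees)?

142°

square ↑ +90°: 10 + 90 = 100°
split-comp 42° ↑ +222°: 100 + 222 = 322°
complement +180°: 322 + 180 = 502 → 502 − 360 = 142°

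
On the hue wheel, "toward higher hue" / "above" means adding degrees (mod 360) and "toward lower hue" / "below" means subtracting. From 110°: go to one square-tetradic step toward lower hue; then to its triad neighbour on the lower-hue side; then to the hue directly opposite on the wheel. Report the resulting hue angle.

80°

−90° (square ↓): 110 − 90 = 20°
−120° (triadic ↓): 20 − 120 = -100 → -100 + 360 = 260°
+180° (complement): 260 + 180 = 440 → 440 − 360 = 80°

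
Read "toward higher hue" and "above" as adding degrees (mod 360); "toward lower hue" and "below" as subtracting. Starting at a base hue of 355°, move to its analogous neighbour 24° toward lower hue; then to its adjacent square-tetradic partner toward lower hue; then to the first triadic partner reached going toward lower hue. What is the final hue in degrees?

121°

−24° (analog 24° ↓): 355 − 24 = 331°
−90° (square ↓): 331 − 90 = 241°
−120° (triadic ↓): 241 − 120 = 121°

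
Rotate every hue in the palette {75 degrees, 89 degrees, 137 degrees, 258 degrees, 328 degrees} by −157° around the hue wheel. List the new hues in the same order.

278°, 292°, 340°, 101°, 171°

75 − 157 = -82 → -82 + 360 = 278°
89 − 157 = -68 → -68 + 360 = 292°
137 − 157 = -20 → -20 + 360 = 340°
258 − 157 = 101°
328 − 157 = 171°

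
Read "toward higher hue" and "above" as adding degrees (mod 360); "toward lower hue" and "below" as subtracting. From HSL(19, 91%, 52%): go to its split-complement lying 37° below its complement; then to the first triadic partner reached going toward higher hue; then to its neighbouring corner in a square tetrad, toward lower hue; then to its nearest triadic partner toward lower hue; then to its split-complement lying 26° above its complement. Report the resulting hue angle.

split-comp 37° ↓ +143°: 19 + 143 = 162°
triadic ↑ +120°: 162 + 120 = 282°
square ↓ −90°: 282 − 90 = 192°
triadic ↓ −120°: 192 − 120 = 72°
split-comp 26° ↑ +206°: 72 + 206 = 278°

278°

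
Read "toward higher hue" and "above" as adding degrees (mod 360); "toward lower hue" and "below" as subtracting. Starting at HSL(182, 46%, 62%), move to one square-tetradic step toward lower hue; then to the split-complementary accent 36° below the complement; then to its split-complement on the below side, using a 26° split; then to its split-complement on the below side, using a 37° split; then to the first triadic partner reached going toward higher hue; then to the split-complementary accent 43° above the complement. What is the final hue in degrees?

182 − 90 = 92°   (square ↓)
92 + 144 = 236°   (split-comp 36° ↓)
236 + 154 = 390 → 390 − 360 = 30°   (split-comp 26° ↓)
30 + 143 = 173°   (split-comp 37° ↓)
173 + 120 = 293°   (triadic ↑)
293 + 223 = 516 → 516 − 360 = 156°   (split-comp 43° ↑)

156°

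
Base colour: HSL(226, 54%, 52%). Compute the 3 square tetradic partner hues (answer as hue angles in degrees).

316°, 46°, and 136°

A square tetradic scheme places four hues every 90°.
226 + 90 = 316°
226 + 180 = 406 → 406 − 360 = 46°
226 + 270 = 496 → 496 − 360 = 136°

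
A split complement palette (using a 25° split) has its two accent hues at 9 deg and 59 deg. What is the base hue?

The accents sit 25° either side of the complement, so the complement is their short-arc midpoint on the wheel.
Short-arc midpoint of 9° and 59°: 34°.
Base is 180° from the complement: 34 − 180 = -146 → -146 + 360 = 214°

214°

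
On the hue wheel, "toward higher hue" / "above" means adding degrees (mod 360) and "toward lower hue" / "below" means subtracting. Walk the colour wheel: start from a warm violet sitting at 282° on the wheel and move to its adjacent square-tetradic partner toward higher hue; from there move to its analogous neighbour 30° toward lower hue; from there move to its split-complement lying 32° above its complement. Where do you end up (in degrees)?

282 + 90 = 372 → 372 − 360 = 12°   (square ↑)
12 − 30 = -18 → -18 + 360 = 342°   (analog 30° ↓)
342 + 212 = 554 → 554 − 360 = 194°   (split-comp 32° ↑)

194°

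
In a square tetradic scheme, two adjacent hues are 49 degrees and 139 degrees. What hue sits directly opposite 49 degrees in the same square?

229°

A square tetradic scheme places four hues 90° apart; opposite corners are 180° apart.
49 + 180 = 229°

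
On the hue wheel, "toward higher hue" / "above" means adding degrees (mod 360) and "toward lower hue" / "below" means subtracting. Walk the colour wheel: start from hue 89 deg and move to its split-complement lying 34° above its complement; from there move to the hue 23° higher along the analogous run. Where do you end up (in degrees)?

89 + 214 = 303°   (split-comp 34° ↑)
303 + 23 = 326°   (analog 23° ↑)

326°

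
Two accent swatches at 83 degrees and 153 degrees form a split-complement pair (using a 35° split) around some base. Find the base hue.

The accents sit 35° either side of the complement, so the complement is their short-arc midpoint on the wheel.
Short-arc midpoint of 83° and 153°: 118°.
Base is 180° from the complement: 118 − 180 = -62 → -62 + 360 = 298°

298°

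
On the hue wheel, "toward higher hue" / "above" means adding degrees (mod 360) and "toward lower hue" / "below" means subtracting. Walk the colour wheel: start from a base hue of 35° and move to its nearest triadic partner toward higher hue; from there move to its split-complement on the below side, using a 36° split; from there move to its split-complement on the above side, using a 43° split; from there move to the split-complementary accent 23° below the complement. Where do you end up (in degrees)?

319°

+120° (triadic ↑): 35 + 120 = 155°
+144° (split-comp 36° ↓): 155 + 144 = 299°
+223° (split-comp 43° ↑): 299 + 223 = 522 → 522 − 360 = 162°
+157° (split-comp 23° ↓): 162 + 157 = 319°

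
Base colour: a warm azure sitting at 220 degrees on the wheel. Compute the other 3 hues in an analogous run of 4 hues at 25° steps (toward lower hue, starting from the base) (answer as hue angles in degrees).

195°, 170° and 145°

Analogous hues sit every 25° along the wheel.
220 − 25 = 195°
220 − 50 = 170°
220 − 75 = 145°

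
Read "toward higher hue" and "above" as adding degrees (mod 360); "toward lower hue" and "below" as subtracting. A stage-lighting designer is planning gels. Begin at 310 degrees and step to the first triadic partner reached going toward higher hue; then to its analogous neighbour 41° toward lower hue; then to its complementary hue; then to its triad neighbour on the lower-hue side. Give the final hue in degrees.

89°

+120° (triadic ↑): 310 + 120 = 430 → 430 − 360 = 70°
−41° (analog 41° ↓): 70 − 41 = 29°
+180° (complement): 29 + 180 = 209°
−120° (triadic ↓): 209 − 120 = 89°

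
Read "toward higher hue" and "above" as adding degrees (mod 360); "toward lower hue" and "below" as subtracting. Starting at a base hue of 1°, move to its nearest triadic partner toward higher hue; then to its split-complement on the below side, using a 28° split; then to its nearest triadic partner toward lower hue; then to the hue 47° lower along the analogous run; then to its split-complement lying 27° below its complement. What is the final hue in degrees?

+120° (triadic ↑): 1 + 120 = 121°
+152° (split-comp 28° ↓): 121 + 152 = 273°
−120° (triadic ↓): 273 − 120 = 153°
−47° (analog 47° ↓): 153 − 47 = 106°
+153° (split-comp 27° ↓): 106 + 153 = 259°

259°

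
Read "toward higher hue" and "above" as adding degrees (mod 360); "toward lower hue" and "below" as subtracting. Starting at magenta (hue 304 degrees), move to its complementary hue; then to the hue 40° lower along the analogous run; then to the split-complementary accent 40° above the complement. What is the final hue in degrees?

304°

304 + 180 = 484 → 484 − 360 = 124°   (complement)
124 − 40 = 84°   (analog 40° ↓)
84 + 220 = 304°   (split-comp 40° ↑)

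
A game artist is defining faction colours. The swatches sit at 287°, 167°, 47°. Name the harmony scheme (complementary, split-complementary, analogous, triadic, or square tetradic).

Sort the hues: 47°, 167°, 287°.
Successive gaps around the wheel: 120°, 120°, 120°.
Three hues equally spaced 120° apart form a triad.

triadic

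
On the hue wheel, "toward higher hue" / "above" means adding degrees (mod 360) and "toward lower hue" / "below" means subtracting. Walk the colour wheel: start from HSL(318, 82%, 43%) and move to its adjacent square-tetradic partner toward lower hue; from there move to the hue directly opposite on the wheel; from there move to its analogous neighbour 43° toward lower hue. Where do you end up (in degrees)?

−90° (square ↓): 318 − 90 = 228°
+180° (complement): 228 + 180 = 408 → 408 − 360 = 48°
−43° (analog 43° ↓): 48 − 43 = 5°

5°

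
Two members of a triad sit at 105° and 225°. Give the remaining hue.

A triad spaces three hues 120° apart.
The full set is {105°, 225°, 345°}.

345°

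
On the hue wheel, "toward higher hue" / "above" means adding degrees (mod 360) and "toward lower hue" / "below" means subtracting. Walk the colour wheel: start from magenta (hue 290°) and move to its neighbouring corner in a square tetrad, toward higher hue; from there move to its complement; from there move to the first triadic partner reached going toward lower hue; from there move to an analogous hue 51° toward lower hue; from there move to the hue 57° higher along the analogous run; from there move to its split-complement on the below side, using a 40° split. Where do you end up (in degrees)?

290 + 90 = 380 → 380 − 360 = 20°   (square ↑)
20 + 180 = 200°   (complement)
200 − 120 = 80°   (triadic ↓)
80 − 51 = 29°   (analog 51° ↓)
29 + 57 = 86°   (analog 57° ↑)
86 + 140 = 226°   (split-comp 40° ↓)

226°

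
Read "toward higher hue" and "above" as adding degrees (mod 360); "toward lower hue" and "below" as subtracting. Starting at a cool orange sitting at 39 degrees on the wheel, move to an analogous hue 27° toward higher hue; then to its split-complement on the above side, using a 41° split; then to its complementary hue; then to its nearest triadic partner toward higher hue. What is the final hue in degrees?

227°

+27° (analog 27° ↑): 39 + 27 = 66°
+221° (split-comp 41° ↑): 66 + 221 = 287°
+180° (complement): 287 + 180 = 467 → 467 − 360 = 107°
+120° (triadic ↑): 107 + 120 = 227°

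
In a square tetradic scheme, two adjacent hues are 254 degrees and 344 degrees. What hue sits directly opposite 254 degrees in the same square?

A square tetradic scheme places four hues 90° apart; opposite corners are 180° apart.
254 + 180 = 434 → 434 − 360 = 74°

74°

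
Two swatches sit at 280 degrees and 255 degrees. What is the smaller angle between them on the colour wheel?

25°

|280 − 255| = 25.
25 ≤ 180, so the shorter arc is 25°.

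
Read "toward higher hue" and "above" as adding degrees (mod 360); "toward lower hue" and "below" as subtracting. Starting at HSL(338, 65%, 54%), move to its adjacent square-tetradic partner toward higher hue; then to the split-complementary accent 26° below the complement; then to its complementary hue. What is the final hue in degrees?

square ↑ +90°: 338 + 90 = 428 → 428 − 360 = 68°
split-comp 26° ↓ +154°: 68 + 154 = 222°
complement +180°: 222 + 180 = 402 → 402 − 360 = 42°

42°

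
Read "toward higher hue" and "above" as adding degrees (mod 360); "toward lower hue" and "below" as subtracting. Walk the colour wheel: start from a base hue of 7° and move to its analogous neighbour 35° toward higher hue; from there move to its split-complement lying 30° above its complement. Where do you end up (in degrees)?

252°

+35° (analog 35° ↑): 7 + 35 = 42°
+210° (split-comp 30° ↑): 42 + 210 = 252°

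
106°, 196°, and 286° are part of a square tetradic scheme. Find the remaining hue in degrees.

A square tetradic scheme places four hues every 90°.
The full set through 106° is {16°, 106°, 196°, 286°}.
Given {106°, 196°, 286°}, the missing hue is 16°.

16°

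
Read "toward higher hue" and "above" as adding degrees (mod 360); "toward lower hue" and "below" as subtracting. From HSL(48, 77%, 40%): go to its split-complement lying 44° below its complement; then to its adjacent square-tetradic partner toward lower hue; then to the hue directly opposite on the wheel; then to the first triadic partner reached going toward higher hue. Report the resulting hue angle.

34°

48 + 136 = 184°   (split-comp 44° ↓)
184 − 90 = 94°   (square ↓)
94 + 180 = 274°   (complement)
274 + 120 = 394 → 394 − 360 = 34°   (triadic ↑)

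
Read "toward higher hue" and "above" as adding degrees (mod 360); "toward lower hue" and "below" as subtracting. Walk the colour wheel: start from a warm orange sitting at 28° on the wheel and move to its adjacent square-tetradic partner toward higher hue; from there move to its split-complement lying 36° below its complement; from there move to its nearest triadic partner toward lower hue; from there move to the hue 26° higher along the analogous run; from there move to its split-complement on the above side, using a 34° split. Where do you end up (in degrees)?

22°

28 + 90 = 118°   (square ↑)
118 + 144 = 262°   (split-comp 36° ↓)
262 − 120 = 142°   (triadic ↓)
142 + 26 = 168°   (analog 26° ↑)
168 + 214 = 382 → 382 − 360 = 22°   (split-comp 34° ↑)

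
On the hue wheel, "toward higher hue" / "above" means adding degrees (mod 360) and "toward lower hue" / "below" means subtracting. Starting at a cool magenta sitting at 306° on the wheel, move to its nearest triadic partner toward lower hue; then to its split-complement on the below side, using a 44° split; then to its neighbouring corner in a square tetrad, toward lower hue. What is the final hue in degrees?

232°

306 − 120 = 186°   (triadic ↓)
186 + 136 = 322°   (split-comp 44° ↓)
322 − 90 = 232°   (square ↓)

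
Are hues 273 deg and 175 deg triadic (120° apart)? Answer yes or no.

no

Angular distance: |273 − 175| = 98 = 98°.
Triadic (120° apart) requires 120°.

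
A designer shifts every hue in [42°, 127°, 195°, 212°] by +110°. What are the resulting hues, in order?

152°, 237°, 305°, 322°

42 + 110 = 152°
127 + 110 = 237°
195 + 110 = 305°
212 + 110 = 322°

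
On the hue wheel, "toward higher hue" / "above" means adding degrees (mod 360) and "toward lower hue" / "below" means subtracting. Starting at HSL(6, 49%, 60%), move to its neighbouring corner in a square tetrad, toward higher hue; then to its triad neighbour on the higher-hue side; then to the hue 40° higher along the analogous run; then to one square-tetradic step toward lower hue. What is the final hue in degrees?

166°

square ↑ +90°: 6 + 90 = 96°
triadic ↑ +120°: 96 + 120 = 216°
analog 40° ↑ +40°: 216 + 40 = 256°
square ↓ −90°: 256 − 90 = 166°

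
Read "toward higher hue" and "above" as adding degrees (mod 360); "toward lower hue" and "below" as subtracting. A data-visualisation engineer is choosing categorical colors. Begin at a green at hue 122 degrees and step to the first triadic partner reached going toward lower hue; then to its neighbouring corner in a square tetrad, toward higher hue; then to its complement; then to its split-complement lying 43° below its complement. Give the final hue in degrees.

49°

triadic ↓ −120°: 122 − 120 = 2°
square ↑ +90°: 2 + 90 = 92°
complement +180°: 92 + 180 = 272°
split-comp 43° ↓ +137°: 272 + 137 = 409 → 409 − 360 = 49°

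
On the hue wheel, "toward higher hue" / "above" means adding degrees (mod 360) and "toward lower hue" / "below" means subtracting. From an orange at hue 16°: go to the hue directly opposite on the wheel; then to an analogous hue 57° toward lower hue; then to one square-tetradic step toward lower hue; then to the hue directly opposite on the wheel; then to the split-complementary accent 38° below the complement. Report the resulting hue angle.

16 + 180 = 196°   (complement)
196 − 57 = 139°   (analog 57° ↓)
139 − 90 = 49°   (square ↓)
49 + 180 = 229°   (complement)
229 + 142 = 371 → 371 − 360 = 11°   (split-comp 38° ↓)

11°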